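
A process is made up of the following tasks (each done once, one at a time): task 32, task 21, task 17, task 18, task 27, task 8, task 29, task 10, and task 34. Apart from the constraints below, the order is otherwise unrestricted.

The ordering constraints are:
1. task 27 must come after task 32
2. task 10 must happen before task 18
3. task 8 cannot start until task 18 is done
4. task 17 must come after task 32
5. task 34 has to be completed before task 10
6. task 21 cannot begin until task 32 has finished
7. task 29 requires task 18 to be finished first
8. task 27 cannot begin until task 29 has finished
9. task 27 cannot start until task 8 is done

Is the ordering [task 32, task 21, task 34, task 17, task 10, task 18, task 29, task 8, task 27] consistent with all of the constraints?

Every stated constraint is respected: task 32 sits at position 1, ahead of task 27 at position 9, and each of the other listed pairs likewise has the predecessor earlier in the sequence.

Yes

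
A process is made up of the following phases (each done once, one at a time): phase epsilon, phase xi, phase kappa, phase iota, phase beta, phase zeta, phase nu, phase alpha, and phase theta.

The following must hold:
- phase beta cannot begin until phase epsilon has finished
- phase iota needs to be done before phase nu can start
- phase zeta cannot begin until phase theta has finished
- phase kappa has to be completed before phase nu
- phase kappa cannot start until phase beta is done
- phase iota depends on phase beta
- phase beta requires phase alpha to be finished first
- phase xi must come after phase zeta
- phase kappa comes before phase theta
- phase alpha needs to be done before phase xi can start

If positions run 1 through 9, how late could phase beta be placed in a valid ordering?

Following every chain forward from phase beta, the phases that must come later are phase xi, phase kappa, phase iota, phase zeta, phase nu, phase theta — 6 of them.
So at least 6 phases follow phase beta, putting phase beta no later than position 3. That position is achievable by scheduling everything else first.

3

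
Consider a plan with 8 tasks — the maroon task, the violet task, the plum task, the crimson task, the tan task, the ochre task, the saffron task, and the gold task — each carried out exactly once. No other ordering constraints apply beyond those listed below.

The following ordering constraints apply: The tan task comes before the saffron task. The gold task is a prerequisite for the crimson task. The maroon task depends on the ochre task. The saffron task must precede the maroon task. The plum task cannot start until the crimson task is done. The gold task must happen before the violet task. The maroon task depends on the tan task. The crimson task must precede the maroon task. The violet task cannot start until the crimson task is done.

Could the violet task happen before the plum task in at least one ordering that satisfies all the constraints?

No chain of constraints runs from the plum task to the violet task, so the plum task is not required to come first.
That means at least one valid schedule has the violet task before the plum task.

Yes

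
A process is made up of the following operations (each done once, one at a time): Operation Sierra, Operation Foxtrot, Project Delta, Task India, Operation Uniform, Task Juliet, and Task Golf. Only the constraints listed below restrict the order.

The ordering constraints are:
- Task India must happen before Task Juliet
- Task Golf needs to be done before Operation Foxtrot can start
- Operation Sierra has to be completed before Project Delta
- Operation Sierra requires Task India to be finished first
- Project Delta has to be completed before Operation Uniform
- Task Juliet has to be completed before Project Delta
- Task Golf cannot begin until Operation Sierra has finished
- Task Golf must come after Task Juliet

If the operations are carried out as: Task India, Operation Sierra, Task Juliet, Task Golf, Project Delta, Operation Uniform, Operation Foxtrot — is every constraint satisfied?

Checking each listed constraint against this order: for instance, Operation Sierra is in position 2 and Project Delta in position 5, so that constraint holds — and the remaining constraints check out the same way.

Yes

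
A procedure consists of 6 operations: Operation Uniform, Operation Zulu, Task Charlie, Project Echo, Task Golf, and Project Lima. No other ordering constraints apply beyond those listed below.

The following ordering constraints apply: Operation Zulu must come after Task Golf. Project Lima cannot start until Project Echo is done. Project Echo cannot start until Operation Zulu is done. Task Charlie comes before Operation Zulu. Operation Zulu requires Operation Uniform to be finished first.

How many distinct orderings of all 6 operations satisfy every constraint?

6

The operations with no prerequisites are Operation Uniform, Task Charlie, Task Golf; any of them can be placed first.
Counting all ways to extend the partial order to a total order gives 6.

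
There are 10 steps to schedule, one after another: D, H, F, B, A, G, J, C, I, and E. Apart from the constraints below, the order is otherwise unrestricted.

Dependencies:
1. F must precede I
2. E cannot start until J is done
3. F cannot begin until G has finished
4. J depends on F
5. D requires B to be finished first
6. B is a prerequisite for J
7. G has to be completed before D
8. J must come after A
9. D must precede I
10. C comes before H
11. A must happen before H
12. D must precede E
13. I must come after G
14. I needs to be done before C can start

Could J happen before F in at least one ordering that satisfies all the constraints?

No

Following F → J, F must precede J in every valid ordering.
Hence J can never be scheduled before F.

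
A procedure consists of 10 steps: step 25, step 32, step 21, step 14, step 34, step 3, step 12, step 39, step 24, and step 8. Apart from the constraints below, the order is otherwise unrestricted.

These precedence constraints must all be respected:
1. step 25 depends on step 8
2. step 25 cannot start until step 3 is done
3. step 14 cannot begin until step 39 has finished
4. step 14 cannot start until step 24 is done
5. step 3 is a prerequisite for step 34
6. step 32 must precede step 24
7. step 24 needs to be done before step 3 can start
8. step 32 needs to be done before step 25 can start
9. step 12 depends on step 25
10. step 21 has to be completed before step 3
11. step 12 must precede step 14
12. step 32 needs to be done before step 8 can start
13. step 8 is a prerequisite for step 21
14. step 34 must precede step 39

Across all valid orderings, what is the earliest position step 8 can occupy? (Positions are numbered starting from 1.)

Working backwards through the constraints from step 8, its only required predecessor is step 32.
With 1 mandatory predecessor, the earliest step 8 can sit is position 1+1 = 2, and placing just that one first achieves it.

2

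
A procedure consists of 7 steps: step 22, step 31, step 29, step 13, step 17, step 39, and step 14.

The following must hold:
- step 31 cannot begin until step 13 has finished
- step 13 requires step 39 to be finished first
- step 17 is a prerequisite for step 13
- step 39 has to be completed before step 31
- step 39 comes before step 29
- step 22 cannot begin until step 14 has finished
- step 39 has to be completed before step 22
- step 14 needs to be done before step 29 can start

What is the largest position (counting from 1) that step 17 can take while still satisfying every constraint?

5

Following every chain forward from step 17, the steps that must come later are step 31, step 13 — 2 of them.
So at least 2 steps follow step 17, putting step 17 no later than position 5. That position is achievable by scheduling everything else first.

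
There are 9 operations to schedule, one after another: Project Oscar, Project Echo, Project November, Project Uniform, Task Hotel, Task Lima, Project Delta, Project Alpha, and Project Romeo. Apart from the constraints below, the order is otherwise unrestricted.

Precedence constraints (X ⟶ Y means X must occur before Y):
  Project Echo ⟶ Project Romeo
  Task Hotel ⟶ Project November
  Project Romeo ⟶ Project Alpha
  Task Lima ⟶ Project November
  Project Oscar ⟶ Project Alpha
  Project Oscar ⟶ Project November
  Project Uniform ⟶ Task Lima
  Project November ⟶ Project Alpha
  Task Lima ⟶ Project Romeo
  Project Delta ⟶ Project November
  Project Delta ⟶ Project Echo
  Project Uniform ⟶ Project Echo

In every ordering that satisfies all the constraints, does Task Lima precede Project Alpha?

Chaining the stated constraints: Task Lima → Project Romeo → Project Alpha.
Hence Task Lima necessarily comes before Project Alpha.

Yes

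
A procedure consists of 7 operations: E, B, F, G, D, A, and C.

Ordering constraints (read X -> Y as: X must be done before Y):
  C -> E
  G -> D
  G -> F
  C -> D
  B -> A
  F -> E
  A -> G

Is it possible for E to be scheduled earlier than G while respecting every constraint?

No

The constraints give a chain G → F → E, which forces G before E.
So no valid ordering can have E before G.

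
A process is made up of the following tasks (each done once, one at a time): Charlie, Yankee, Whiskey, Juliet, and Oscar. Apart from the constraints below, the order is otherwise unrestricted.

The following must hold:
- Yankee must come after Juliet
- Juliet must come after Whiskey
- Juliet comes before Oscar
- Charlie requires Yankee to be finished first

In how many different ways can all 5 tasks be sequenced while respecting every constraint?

Only Whiskey has no prerequisites, so it must go first.
Systematically extending each partial ordering one task at a time and counting, there are 3 complete orderings.

3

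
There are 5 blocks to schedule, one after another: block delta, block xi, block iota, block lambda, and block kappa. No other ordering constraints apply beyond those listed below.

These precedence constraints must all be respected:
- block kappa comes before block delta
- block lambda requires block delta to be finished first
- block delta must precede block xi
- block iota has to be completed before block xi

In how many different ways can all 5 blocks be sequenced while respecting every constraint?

The blocks with no prerequisites are block iota, block kappa; any of them can be placed first.
Systematically extending each partial ordering one block at a time and counting, there are 7 complete orderings.

7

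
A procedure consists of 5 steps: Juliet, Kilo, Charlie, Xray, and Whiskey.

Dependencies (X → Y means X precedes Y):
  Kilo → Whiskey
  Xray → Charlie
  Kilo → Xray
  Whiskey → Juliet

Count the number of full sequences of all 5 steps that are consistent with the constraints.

6

Kilo is the only step with nothing required before it, so every ordering starts there.
Enumerating by repeatedly choosing an available step (one whose prerequisites are all placed) gives 6 distinct complete orderings.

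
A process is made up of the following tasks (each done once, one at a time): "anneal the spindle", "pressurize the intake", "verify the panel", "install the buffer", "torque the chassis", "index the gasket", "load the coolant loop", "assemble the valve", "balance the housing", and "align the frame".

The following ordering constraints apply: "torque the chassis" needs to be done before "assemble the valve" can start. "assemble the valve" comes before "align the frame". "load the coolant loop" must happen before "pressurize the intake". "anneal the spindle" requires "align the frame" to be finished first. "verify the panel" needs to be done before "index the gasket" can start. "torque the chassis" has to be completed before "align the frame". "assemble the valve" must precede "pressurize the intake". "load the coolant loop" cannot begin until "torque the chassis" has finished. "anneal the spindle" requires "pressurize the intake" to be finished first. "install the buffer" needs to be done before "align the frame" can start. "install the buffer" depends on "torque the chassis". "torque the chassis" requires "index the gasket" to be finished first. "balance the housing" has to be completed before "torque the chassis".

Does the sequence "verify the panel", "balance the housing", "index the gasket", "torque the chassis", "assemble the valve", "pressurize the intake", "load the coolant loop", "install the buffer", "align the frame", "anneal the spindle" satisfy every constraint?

No

In the proposed order, "pressurize the intake" appears before "load the coolant loop".
But one of the constraints requires "load the coolant loop" before "pressurize the intake", so this ordering violates it.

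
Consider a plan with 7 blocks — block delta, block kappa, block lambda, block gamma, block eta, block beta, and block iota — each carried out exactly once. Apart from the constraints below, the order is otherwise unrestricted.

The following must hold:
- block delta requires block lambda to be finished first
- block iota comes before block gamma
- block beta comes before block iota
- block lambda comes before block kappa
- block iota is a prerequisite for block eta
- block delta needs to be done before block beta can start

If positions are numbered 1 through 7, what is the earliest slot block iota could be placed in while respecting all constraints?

Working backwards through the constraints from block iota, its full set of required predecessors is block delta, block lambda, block beta — 3 of them.
With 3 mandatory predecessors, the earliest block iota can sit is position 3+1 = 4, and placing just those 3 first achieves it.

4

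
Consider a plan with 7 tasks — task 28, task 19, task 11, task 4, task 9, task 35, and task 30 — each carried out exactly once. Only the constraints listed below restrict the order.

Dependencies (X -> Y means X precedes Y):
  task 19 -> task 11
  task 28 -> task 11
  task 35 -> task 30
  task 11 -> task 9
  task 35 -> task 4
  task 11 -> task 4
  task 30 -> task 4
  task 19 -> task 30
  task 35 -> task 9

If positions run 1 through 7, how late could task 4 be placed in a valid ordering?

No constraint forces any task after task 4, so it can be placed last, in position 7.

7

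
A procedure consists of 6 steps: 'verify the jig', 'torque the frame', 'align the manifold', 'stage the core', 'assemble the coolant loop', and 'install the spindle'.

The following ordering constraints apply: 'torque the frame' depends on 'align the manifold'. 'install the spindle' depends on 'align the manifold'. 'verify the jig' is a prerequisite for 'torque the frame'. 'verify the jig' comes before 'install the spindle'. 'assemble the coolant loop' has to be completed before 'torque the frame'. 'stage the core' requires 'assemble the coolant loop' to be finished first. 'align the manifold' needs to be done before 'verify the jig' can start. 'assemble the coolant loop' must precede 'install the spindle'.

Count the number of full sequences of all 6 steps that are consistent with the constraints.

2 steps have no prerequisites ('align the manifold', 'assemble the coolant loop'), so any of them could come first.
Counting all ways to extend the partial order to a total order gives 24.

24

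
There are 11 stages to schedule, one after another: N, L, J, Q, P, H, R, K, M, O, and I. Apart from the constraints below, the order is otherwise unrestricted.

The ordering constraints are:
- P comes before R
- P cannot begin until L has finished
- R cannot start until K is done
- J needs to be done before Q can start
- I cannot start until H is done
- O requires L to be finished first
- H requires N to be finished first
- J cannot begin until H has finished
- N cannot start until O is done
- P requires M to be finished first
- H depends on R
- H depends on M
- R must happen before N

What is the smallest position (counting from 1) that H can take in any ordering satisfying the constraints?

The stages that are forced before H, directly or transitively, are N, L, P, R, K, M, O. That's 7 stages.
So at minimum 7 stages come before H, putting H no earlier than position 8. That position is achievable by scheduling exactly those predecessors first.

8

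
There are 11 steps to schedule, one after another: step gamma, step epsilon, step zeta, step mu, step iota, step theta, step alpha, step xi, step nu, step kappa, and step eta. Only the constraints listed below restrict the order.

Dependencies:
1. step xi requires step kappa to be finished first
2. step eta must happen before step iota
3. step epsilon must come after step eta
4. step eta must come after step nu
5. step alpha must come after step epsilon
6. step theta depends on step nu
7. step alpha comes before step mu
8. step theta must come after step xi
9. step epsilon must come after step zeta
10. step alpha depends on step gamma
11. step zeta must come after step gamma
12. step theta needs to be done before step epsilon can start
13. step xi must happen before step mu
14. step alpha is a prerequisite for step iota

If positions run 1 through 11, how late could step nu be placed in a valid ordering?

5

The steps that are forced after step nu, directly or by a chain of constraints, are step epsilon, step mu, step iota, step theta, step alpha, step eta. That's 6 steps.
So at least 6 steps follow step nu, putting step nu no later than position 5. That position is achievable by scheduling everything else first.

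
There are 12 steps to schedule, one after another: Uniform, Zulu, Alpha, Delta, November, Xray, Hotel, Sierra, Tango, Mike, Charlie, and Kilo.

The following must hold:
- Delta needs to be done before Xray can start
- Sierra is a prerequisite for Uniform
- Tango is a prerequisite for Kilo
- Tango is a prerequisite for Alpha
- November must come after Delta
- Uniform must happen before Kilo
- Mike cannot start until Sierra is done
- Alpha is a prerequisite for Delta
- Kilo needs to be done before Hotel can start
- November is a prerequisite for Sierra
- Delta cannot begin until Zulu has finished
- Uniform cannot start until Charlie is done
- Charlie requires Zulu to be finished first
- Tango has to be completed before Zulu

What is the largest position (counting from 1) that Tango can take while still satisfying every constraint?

Every step that must follow Tango has to come after it. Tracing all chains starting from Tango, those steps are: Uniform, Zulu, Alpha, Delta, November, Xray, Hotel, Sierra, Mike, Charlie, Kilo — 11 in total.
So at least 11 steps follow Tango, putting Tango no later than position 1. That position is achievable by scheduling everything else first.

1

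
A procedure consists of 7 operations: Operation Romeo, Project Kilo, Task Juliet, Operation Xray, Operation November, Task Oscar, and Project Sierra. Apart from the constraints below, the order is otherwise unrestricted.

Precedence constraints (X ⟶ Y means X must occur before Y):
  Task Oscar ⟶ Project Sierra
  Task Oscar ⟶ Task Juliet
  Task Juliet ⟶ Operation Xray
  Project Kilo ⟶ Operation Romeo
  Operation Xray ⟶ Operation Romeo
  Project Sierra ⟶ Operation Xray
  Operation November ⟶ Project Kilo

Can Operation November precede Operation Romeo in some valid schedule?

Yes

Operation November is actually forced before Operation Romeo by the constraints, so certainly some valid ordering has Operation November first.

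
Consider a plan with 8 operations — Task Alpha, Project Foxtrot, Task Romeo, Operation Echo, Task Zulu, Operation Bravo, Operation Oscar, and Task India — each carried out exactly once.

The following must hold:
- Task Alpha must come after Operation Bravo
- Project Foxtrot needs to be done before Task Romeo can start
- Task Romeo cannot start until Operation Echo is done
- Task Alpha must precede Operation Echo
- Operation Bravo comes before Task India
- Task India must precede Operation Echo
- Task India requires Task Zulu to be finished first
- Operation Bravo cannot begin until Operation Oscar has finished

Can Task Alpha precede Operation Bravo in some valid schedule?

No

There is a dependency chain Operation Bravo → Task Alpha, so Task Alpha always comes after Operation Bravo.
Hence Task Alpha can never be scheduled before Operation Bravo.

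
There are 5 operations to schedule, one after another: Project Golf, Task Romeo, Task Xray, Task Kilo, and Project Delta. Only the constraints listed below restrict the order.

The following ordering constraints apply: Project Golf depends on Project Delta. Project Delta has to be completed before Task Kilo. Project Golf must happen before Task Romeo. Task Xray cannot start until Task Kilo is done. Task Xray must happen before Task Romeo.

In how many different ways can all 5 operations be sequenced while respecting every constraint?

3

Only Project Delta has no prerequisites, so it must go first.
Counting all ways to extend the partial order to a total order gives 3.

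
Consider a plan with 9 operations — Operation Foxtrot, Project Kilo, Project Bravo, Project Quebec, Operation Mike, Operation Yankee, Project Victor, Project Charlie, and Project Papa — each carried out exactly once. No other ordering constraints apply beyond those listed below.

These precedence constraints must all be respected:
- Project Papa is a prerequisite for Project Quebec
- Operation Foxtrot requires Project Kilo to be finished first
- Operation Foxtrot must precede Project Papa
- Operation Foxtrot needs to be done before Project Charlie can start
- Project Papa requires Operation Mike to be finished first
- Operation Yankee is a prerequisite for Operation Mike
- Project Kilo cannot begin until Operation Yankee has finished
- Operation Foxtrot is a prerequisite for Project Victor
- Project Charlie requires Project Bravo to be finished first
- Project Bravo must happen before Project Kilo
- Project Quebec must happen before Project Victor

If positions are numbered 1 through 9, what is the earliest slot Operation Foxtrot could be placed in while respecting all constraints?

4

The operations that are forced before Operation Foxtrot, directly or transitively, are Project Kilo, Project Bravo, Operation Yankee. That's 3 operations.
With 3 mandatory predecessors, the earliest Operation Foxtrot can sit is position 3+1 = 4, and placing just those 3 first achieves it.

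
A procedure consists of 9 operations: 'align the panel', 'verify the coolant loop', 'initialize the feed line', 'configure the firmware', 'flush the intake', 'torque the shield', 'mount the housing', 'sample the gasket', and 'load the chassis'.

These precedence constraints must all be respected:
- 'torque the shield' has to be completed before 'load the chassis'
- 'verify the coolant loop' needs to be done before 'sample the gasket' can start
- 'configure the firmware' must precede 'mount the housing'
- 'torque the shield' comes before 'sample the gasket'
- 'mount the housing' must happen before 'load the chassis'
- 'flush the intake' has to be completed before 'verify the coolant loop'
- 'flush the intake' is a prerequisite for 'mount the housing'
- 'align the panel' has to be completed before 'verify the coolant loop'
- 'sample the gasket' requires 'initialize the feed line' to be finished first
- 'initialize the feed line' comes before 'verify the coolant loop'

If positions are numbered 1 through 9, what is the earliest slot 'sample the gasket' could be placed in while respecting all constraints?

Working backwards through the constraints from 'sample the gasket', its full set of required predecessors is 'align the panel', 'verify the coolant loop', 'initialize the feed line', 'flush the intake', 'torque the shield' — 5 of them.
With 5 mandatory predecessors, the earliest 'sample the gasket' can sit is position 5+1 = 6, and placing just those 5 first achieves it.

6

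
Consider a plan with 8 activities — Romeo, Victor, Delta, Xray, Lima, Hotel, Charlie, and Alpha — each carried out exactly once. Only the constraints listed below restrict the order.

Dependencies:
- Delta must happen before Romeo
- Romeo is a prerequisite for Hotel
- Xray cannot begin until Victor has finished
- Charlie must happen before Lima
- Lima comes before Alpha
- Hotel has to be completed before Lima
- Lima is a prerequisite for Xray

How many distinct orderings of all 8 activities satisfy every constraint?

52

The activities with no prerequisites are Victor, Delta, Charlie; any of them can be placed first.
Enumerating by repeatedly choosing an available activity (one whose prerequisites are all placed) gives 52 distinct complete orderings.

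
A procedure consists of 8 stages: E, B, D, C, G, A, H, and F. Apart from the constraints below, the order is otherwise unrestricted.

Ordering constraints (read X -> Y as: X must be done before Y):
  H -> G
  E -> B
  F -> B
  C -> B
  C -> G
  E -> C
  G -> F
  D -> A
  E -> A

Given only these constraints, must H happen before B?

Yes

There is a constraint chain H → G → F → B.
Hence H necessarily comes before B.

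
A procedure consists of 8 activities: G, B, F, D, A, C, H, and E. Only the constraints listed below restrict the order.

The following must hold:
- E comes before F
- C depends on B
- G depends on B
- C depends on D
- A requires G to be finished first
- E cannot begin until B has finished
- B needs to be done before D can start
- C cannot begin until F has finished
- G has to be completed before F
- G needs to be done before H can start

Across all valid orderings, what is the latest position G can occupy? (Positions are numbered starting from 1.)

4

The activities that are forced after G, directly or by a chain of constraints, are F, A, C, H. That's 4 activities.
With 4 mandatory successors out of 8 activities total, the latest slot for G is 8−4 = 4, and it's reachable by doing all non-successors before G.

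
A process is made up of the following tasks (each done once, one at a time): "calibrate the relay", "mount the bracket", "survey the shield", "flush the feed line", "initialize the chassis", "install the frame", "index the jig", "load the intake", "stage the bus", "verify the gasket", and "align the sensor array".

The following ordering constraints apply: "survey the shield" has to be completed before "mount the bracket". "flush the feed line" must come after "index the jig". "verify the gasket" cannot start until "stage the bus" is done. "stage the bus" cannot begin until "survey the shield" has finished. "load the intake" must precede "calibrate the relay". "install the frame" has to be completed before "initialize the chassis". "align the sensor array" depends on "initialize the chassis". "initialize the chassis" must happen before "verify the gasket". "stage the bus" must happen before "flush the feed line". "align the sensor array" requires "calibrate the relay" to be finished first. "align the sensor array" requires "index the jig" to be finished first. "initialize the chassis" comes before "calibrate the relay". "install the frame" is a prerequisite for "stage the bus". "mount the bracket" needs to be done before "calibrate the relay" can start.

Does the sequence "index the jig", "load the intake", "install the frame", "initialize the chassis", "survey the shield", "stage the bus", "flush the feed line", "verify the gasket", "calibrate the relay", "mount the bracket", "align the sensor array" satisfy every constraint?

In the proposed order, "calibrate the relay" appears before "mount the bracket".
But one of the constraints requires "mount the bracket" before "calibrate the relay", so this ordering violates it.

No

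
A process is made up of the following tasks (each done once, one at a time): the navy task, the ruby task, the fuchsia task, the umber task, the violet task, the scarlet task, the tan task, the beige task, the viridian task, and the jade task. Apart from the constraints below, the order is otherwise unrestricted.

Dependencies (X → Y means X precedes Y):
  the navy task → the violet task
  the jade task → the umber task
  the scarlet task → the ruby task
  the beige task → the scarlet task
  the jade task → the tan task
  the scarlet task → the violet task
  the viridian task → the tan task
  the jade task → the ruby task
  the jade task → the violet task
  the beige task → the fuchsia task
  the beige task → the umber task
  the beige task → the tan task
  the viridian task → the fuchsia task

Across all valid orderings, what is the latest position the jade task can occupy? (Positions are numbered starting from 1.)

6

Following every chain forward from the jade task, the tasks that must come later are the ruby task, the umber task, the violet task, the tan task — 4 of them.
So at least 4 tasks follow the jade task, putting the jade task no later than position 6. That position is achievable by scheduling everything else first.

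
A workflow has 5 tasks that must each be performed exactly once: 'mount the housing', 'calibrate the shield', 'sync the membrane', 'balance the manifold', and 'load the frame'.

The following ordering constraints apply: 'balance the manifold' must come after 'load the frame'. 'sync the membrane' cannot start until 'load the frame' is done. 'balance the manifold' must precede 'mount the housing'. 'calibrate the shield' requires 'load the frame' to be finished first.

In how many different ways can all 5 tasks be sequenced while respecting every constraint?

'load the frame' is the only task with nothing required before it, so every ordering starts there.
Systematically extending each partial ordering one task at a time and counting, there are 12 complete orderings.

12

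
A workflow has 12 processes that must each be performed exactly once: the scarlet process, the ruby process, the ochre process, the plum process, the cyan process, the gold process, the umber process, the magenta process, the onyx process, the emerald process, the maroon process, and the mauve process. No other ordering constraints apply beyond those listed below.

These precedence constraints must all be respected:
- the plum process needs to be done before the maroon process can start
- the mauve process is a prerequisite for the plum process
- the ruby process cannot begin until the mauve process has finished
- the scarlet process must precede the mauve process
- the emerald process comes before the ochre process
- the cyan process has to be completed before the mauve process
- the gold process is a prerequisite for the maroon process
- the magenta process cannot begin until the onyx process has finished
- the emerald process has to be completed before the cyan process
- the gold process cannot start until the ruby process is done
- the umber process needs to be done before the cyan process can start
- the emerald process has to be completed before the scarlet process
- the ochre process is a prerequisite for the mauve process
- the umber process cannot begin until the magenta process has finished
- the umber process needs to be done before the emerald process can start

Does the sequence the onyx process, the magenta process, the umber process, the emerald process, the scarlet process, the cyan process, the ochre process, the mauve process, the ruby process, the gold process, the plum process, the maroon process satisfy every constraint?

Yes

Every stated constraint is respected: the scarlet process sits at position 5, ahead of the mauve process at position 8, and each of the other listed pairs likewise has the predecessor earlier in the sequence.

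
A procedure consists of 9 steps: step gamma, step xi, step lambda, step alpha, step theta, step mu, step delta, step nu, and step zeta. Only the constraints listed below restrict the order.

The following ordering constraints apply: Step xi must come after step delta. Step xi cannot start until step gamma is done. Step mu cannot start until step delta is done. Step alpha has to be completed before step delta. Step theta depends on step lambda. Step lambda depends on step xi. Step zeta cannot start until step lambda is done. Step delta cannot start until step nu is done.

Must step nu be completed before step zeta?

Yes

Chaining the stated constraints: step nu → step delta → step xi → step lambda → step zeta.
Hence step nu necessarily comes before step zeta.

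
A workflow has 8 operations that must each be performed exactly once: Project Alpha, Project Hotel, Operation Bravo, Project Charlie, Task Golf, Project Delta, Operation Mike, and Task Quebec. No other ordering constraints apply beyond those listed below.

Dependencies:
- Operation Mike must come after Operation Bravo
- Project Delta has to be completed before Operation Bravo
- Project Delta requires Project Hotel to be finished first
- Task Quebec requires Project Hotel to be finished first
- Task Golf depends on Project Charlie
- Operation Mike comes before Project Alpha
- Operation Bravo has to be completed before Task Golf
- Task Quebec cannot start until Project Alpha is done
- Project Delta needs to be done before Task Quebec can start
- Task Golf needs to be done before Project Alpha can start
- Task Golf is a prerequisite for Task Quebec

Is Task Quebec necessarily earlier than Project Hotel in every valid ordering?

There is a chain Project Hotel → Task Quebec, which puts Project Hotel before Task Quebec.
So Task Quebec never precedes Project Hotel.

No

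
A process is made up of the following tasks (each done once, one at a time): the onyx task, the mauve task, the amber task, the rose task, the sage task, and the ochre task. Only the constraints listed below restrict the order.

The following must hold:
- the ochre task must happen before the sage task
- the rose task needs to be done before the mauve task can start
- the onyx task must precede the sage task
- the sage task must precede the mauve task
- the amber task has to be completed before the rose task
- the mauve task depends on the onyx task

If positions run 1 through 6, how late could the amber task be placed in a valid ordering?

4

The tasks that are forced after the amber task, directly or by a chain of constraints, are the mauve task, the rose task. That's 2 tasks.
With 2 mandatory successors out of 6 tasks total, the latest slot for the amber task is 6−2 = 4, and it's reachable by doing all non-successors before the amber task.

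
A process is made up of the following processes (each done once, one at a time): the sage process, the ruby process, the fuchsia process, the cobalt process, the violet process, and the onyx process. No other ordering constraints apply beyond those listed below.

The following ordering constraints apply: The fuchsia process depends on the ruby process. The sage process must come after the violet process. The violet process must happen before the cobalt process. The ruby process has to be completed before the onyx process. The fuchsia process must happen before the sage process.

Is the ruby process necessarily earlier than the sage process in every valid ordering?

Yes

Following the dependencies: the ruby process → the fuchsia process → the sage process.
So the ruby process must precede the sage process in any valid ordering.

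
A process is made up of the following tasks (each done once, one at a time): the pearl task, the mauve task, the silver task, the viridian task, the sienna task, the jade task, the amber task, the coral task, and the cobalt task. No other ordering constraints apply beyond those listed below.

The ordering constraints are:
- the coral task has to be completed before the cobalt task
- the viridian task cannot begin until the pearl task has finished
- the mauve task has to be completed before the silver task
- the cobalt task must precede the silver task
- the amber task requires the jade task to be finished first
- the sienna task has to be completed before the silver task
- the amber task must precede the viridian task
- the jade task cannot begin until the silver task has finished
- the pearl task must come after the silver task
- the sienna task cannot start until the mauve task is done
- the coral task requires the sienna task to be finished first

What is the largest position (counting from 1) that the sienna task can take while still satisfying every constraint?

The tasks that are forced after the sienna task, directly or by a chain of constraints, are the pearl task, the silver task, the viridian task, the jade task, the amber task, the coral task, the cobalt task. That's 7 tasks.
With 7 mandatory successors out of 9 tasks total, the latest slot for the sienna task is 9−7 = 2, and it's reachable by doing all non-successors before the sienna task.

2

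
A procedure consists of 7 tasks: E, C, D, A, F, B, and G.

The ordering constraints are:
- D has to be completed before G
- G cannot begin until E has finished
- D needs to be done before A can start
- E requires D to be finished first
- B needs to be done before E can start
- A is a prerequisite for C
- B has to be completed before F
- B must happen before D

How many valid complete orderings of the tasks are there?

36

Only B has no prerequisites, so it must go first.
Counting all ways to extend the partial order to a total order gives 36.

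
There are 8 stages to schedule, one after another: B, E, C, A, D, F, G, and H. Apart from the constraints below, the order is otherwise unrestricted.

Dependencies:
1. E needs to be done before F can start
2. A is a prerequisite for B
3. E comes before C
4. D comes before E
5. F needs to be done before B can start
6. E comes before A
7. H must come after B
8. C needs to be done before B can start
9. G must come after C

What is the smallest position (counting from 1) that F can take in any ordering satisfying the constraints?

3

The stages that are forced before F, directly or transitively, are E, D. That's 2 stages.
So at minimum 2 stages come before F, putting F no earlier than position 3. That position is achievable by scheduling exactly those predecessors first.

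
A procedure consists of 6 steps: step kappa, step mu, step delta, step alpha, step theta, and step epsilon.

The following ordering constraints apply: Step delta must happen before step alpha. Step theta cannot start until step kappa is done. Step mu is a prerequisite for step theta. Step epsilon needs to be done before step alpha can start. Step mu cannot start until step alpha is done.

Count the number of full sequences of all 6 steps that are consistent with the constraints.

The steps with no prerequisites are step kappa, step delta, step epsilon; any of them can be placed first.
Systematically extending each partial ordering one step at a time and counting, there are 10 complete orderings.

10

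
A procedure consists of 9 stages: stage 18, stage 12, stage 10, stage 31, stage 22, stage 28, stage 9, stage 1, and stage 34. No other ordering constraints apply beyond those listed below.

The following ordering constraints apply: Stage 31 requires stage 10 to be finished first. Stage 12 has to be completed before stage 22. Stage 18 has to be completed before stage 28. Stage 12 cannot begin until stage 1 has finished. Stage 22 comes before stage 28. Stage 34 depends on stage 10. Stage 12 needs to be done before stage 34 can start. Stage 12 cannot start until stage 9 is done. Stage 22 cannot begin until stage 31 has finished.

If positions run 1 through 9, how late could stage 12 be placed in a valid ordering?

6

The stages that are forced after stage 12, directly or by a chain of constraints, are stage 22, stage 28, stage 34. That's 3 stages.
With 3 mandatory successors out of 9 stages total, the latest slot for stage 12 is 9−3 = 6, and it's reachable by doing all non-successors before stage 12.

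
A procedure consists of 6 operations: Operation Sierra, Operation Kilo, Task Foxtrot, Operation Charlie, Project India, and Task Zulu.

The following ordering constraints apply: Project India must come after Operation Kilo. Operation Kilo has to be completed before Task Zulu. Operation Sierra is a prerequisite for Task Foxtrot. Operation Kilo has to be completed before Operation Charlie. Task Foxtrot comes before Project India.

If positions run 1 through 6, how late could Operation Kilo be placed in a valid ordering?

Following every chain forward from Operation Kilo, the operations that must come later are Operation Charlie, Project India, Task Zulu — 3 of them.
So at least 3 operations follow Operation Kilo, putting Operation Kilo no later than position 3. That position is achievable by scheduling everything else first.

3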